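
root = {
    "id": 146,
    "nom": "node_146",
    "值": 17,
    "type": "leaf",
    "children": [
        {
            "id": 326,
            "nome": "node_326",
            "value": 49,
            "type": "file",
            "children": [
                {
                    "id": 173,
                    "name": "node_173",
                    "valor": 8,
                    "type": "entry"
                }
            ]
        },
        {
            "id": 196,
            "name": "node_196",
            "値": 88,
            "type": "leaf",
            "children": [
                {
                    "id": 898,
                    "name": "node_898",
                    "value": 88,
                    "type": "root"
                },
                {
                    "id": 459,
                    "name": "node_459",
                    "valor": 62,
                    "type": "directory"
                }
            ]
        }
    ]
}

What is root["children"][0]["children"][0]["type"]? "entry"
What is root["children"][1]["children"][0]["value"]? 88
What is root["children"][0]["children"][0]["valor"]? 8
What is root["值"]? 17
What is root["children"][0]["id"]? 326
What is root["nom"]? "node_146"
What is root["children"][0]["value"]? 49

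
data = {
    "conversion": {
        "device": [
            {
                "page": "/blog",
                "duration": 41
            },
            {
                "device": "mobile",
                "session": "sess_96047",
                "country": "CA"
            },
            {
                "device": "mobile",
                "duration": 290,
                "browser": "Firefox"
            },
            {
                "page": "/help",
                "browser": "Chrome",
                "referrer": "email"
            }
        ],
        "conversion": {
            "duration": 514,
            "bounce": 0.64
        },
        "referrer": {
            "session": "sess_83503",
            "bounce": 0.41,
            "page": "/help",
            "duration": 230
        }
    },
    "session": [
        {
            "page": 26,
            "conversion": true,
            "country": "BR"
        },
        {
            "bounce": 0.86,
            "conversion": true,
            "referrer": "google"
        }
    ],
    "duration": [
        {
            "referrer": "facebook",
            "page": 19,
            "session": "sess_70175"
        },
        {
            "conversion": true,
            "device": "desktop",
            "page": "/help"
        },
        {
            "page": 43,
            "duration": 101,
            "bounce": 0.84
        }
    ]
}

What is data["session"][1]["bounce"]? 0.86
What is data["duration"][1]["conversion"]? True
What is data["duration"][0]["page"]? 19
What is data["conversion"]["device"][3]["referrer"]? "email"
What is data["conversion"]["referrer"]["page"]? "/help"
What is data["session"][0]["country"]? "BR"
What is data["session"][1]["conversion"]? True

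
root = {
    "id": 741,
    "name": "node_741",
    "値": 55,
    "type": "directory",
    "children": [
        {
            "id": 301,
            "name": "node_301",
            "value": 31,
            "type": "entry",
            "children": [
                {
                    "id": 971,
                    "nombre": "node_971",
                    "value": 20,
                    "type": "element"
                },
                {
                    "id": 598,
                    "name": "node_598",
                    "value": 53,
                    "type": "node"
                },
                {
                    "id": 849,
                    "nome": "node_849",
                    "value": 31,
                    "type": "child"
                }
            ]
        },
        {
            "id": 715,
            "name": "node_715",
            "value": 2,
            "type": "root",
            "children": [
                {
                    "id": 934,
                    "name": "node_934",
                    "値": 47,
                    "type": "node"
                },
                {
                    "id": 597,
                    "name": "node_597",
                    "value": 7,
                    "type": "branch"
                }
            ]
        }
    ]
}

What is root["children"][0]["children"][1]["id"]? 598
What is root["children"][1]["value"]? 2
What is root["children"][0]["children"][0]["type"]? "element"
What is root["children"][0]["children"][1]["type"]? "node"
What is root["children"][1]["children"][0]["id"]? 934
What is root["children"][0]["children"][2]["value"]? 31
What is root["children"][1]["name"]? "node_715"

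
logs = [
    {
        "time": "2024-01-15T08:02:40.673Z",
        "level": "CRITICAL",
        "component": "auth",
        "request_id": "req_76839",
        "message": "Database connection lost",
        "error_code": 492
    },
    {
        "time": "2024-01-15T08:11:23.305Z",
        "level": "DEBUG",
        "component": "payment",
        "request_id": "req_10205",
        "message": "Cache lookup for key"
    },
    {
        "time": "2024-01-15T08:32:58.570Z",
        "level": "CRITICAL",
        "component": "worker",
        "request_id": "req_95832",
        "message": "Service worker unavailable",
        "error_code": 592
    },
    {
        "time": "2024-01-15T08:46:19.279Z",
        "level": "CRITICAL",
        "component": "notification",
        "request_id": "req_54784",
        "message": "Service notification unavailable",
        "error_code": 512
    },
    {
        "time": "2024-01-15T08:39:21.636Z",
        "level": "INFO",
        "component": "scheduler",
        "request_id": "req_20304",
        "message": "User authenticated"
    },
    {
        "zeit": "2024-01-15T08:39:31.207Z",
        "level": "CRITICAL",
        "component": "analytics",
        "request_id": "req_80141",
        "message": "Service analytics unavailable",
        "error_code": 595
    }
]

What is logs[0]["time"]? "2024-01-15T08:02:40.673Z"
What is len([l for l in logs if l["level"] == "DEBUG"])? 1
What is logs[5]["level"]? "CRITICAL"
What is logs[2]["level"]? "CRITICAL"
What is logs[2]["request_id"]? "req_95832"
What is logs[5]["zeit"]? "2024-01-15T08:39:31.207Z"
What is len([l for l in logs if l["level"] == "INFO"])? 1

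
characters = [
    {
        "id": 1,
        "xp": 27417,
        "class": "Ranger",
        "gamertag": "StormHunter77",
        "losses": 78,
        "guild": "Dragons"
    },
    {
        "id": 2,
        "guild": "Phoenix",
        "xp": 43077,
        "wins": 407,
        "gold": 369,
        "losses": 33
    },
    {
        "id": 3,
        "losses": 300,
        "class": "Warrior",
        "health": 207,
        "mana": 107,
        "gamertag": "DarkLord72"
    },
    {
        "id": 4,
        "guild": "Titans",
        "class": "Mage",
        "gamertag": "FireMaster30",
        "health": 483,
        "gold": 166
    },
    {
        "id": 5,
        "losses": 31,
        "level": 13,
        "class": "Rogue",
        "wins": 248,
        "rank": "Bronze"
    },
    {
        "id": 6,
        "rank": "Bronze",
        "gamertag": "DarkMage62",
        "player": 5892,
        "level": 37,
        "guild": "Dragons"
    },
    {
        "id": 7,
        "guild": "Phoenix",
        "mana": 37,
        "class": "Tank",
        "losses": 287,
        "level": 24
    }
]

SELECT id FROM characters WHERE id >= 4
[4, 5, 6, 7]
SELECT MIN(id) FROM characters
1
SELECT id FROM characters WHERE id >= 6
[6, 7]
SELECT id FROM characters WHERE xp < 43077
[1]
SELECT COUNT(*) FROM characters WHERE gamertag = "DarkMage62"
1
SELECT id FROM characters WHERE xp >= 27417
[1, 2]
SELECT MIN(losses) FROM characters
31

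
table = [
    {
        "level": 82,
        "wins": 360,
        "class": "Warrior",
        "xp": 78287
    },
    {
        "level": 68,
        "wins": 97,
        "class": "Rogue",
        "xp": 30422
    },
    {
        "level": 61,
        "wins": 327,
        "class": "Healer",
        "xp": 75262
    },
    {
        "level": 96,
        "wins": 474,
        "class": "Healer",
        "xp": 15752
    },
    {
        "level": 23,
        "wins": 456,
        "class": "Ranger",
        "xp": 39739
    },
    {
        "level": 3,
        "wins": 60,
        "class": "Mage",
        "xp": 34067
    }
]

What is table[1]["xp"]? 30422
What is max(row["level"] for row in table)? 96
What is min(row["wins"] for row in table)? 60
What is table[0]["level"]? 82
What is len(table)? 6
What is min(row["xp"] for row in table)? 15752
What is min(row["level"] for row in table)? 3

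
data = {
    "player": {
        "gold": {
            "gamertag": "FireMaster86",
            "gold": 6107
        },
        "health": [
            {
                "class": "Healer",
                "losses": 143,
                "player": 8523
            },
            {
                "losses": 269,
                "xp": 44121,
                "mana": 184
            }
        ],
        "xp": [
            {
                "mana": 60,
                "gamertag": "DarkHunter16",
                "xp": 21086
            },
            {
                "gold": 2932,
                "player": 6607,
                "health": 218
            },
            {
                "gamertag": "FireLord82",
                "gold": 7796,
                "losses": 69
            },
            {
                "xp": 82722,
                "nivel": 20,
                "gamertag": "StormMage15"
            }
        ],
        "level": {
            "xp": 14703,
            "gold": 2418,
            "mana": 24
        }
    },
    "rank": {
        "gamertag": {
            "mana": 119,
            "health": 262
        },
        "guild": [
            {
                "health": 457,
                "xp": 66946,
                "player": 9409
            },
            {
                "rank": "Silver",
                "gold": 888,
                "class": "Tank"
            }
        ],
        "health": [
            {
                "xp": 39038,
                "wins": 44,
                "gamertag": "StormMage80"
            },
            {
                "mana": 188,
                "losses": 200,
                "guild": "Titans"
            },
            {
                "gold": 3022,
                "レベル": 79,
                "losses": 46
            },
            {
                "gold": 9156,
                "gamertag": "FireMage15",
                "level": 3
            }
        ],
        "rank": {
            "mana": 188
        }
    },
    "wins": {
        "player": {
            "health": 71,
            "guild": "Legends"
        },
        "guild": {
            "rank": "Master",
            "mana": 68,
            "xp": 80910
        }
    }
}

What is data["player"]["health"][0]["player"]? 8523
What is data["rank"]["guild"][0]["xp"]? 66946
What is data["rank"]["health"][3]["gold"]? 9156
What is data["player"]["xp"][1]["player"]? 6607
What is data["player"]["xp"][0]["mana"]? 60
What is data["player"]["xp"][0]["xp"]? 21086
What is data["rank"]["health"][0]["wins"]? 44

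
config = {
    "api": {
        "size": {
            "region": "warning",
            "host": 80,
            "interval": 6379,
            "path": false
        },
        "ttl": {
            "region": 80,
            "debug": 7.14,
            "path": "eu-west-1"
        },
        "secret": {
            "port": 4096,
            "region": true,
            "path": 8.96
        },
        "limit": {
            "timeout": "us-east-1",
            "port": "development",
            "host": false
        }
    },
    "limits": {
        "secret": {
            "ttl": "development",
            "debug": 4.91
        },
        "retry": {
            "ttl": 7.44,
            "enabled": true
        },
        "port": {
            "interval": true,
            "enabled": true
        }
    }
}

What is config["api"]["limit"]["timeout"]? "us-east-1"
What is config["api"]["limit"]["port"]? "development"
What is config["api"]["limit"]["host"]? False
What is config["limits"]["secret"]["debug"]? 4.91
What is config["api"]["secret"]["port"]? 4096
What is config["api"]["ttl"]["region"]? 80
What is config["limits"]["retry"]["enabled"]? True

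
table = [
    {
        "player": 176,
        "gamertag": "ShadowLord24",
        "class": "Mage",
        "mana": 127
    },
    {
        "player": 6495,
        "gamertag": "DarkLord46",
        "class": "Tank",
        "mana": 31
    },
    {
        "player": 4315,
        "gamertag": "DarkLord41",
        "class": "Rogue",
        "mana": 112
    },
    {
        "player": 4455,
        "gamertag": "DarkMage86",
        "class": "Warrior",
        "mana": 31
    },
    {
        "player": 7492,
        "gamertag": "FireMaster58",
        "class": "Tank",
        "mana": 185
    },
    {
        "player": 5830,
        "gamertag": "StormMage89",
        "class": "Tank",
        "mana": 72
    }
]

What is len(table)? 6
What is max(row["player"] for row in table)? 7492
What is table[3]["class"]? "Warrior"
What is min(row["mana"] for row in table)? 31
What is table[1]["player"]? 6495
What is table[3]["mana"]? 31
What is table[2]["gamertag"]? "DarkLord41"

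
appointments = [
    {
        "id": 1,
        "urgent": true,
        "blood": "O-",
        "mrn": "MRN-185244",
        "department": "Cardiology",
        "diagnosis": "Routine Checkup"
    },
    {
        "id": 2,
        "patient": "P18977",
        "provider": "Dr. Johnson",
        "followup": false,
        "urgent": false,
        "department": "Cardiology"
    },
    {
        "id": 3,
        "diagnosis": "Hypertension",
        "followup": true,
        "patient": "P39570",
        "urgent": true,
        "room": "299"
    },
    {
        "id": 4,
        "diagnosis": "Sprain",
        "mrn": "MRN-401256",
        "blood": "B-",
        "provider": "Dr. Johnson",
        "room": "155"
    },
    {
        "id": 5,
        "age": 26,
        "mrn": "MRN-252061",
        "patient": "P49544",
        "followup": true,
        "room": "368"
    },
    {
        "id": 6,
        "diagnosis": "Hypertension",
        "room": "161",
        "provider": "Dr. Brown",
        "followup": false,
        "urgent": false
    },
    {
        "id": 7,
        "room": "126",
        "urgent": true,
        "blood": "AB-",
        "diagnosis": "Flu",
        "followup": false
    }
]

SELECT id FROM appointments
[1, 2, 3, 4, 5, 6, 7]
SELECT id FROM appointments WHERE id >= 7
[7]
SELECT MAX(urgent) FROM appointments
True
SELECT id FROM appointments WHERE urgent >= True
[1, 3, 7]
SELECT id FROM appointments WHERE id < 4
[1, 2, 3]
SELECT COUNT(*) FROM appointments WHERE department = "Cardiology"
2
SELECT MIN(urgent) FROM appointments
False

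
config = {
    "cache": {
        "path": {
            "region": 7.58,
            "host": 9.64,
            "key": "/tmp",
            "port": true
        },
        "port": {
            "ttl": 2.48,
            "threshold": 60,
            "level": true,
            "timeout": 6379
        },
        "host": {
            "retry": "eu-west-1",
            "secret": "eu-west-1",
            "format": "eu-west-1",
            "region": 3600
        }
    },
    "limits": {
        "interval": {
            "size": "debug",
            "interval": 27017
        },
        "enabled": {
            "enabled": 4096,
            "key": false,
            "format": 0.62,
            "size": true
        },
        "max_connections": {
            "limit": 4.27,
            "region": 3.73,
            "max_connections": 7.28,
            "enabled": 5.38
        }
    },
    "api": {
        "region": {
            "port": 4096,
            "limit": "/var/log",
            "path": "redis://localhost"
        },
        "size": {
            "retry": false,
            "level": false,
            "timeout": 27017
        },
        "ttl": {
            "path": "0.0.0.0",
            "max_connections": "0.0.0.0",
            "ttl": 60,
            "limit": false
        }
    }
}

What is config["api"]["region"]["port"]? 4096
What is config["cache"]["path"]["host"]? 9.64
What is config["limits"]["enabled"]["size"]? True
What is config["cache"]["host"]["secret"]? "eu-west-1"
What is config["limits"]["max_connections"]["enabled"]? 5.38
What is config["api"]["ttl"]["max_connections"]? "0.0.0.0"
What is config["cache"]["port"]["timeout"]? 6379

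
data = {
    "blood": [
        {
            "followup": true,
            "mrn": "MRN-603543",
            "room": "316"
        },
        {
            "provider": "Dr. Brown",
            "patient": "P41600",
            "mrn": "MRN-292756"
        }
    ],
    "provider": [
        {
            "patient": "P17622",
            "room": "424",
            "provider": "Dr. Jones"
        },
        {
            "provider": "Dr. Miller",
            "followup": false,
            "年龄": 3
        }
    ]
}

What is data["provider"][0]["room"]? "424"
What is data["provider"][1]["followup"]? False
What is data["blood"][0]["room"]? "316"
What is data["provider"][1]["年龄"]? 3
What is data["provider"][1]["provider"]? "Dr. Miller"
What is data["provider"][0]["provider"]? "Dr. Jones"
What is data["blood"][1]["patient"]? "P41600"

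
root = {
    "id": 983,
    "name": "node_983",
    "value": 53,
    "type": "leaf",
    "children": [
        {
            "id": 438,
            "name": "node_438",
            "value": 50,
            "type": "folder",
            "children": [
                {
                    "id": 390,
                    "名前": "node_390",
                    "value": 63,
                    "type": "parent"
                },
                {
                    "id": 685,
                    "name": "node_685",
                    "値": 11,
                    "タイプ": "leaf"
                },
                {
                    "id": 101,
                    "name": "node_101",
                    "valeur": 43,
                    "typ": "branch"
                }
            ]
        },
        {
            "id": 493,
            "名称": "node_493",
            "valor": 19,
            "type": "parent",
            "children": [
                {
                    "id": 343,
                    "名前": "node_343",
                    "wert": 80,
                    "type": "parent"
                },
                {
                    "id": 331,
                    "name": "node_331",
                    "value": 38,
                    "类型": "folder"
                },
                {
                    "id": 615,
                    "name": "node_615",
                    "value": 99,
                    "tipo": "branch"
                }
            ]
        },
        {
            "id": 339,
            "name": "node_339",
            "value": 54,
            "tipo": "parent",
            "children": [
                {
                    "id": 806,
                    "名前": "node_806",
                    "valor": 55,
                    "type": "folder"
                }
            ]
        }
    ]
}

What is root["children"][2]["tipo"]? "parent"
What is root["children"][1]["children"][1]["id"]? 331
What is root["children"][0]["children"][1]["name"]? "node_685"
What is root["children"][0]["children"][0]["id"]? 390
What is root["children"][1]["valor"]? 19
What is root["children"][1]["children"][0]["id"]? 343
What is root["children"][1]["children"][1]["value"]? 38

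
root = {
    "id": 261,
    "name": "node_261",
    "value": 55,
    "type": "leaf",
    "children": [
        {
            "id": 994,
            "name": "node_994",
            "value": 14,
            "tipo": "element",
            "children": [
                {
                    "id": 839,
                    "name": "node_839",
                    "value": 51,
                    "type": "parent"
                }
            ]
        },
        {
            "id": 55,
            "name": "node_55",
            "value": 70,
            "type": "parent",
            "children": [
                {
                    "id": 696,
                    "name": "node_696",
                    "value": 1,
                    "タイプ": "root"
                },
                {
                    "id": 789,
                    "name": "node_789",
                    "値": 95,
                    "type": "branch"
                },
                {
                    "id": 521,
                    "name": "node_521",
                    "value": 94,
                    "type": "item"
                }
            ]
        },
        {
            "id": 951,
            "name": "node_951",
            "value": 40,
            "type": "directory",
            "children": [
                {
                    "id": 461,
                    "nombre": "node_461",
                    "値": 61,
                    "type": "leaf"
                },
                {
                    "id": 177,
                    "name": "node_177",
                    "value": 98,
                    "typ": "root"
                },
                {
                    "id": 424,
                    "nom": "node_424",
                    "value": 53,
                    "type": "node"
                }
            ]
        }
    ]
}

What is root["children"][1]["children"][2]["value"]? 94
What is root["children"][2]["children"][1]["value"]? 98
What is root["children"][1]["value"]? 70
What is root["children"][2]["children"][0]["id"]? 461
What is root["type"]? "leaf"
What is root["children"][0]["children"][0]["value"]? 51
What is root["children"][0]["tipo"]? "element"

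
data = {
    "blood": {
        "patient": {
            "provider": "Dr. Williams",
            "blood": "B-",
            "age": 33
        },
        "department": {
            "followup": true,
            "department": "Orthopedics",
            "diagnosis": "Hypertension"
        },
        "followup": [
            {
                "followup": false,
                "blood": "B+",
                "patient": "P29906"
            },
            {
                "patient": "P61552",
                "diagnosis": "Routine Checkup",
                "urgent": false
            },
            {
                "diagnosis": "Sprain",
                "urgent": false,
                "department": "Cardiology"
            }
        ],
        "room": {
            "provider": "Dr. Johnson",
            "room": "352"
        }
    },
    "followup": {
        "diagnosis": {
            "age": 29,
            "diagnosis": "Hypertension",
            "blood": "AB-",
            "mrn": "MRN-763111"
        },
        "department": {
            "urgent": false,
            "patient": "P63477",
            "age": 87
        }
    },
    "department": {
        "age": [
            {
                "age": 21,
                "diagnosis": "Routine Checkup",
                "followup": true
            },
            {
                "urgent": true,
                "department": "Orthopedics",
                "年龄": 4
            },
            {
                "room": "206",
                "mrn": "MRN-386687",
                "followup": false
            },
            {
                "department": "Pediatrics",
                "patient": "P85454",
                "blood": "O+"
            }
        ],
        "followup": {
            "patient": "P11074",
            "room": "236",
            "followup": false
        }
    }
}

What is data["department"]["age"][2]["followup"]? False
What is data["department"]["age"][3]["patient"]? "P85454"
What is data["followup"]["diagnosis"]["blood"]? "AB-"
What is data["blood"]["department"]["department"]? "Orthopedics"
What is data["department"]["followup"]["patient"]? "P11074"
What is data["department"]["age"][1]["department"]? "Orthopedics"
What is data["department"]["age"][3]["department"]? "Pediatrics"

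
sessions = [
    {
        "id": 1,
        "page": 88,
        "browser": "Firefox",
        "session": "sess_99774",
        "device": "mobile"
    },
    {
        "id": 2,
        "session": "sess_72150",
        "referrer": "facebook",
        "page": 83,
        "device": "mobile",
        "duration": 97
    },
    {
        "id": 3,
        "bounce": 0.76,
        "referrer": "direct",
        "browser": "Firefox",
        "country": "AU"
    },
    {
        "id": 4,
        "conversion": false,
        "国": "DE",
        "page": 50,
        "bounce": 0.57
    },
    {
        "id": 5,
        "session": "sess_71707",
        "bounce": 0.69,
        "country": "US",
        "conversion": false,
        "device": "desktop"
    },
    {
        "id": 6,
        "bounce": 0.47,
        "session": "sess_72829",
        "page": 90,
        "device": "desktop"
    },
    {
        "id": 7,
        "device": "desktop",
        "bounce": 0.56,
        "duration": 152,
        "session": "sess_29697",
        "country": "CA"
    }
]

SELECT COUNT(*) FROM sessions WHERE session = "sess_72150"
1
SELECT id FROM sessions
[1, 2, 3, 4, 5, 6, 7]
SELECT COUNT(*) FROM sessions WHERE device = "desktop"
3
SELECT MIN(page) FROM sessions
50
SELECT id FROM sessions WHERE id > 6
[7]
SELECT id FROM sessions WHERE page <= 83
[2, 4]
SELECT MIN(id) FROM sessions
1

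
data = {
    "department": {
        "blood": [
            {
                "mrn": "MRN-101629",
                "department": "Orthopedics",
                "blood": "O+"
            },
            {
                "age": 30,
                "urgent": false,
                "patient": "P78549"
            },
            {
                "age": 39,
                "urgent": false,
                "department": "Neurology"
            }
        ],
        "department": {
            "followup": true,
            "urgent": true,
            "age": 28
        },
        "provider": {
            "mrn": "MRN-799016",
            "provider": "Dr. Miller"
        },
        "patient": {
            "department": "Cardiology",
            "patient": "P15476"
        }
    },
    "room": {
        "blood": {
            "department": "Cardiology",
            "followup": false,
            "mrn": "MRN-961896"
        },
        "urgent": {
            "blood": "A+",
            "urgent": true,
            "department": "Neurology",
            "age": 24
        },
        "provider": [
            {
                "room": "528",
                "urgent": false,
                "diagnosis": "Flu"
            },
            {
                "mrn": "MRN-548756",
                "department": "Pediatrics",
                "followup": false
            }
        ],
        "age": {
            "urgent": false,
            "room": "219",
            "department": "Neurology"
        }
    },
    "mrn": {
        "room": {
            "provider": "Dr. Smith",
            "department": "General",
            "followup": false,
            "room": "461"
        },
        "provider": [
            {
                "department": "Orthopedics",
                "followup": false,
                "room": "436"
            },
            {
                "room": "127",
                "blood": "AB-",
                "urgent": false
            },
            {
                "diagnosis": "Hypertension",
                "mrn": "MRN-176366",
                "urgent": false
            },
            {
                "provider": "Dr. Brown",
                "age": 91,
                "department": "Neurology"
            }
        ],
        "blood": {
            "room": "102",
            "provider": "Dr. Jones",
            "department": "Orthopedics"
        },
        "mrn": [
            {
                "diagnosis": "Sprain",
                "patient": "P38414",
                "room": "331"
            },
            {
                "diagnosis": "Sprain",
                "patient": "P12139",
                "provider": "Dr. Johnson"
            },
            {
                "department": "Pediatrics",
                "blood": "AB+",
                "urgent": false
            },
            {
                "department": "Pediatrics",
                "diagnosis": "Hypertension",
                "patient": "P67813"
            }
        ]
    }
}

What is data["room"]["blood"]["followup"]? False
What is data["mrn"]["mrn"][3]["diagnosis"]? "Hypertension"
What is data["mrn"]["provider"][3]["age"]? 91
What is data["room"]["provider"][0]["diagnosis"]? "Flu"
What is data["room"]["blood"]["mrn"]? "MRN-961896"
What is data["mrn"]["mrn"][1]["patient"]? "P12139"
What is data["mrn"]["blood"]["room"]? "102"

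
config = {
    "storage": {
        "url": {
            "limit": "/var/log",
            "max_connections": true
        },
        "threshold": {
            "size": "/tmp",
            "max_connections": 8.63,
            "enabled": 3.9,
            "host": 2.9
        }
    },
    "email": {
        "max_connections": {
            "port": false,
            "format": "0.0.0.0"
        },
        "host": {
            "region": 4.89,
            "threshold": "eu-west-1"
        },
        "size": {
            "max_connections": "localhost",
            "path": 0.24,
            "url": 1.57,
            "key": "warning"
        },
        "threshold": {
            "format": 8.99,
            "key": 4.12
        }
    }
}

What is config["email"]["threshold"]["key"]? 4.12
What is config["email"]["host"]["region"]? 4.89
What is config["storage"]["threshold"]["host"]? 2.9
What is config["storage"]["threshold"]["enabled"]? 3.9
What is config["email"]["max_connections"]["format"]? "0.0.0.0"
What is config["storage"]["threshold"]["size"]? "/tmp"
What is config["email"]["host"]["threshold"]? "eu-west-1"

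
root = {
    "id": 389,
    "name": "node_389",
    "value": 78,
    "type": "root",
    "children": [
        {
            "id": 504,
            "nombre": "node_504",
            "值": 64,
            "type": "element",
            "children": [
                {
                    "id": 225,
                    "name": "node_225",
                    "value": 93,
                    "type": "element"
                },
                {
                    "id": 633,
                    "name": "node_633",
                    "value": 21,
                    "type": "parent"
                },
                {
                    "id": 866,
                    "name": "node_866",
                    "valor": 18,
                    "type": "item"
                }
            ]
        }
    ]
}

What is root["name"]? "node_389"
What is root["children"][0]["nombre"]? "node_504"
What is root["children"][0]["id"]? 504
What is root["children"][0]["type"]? "element"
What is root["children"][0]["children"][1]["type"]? "parent"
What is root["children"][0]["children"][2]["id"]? 866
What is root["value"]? 78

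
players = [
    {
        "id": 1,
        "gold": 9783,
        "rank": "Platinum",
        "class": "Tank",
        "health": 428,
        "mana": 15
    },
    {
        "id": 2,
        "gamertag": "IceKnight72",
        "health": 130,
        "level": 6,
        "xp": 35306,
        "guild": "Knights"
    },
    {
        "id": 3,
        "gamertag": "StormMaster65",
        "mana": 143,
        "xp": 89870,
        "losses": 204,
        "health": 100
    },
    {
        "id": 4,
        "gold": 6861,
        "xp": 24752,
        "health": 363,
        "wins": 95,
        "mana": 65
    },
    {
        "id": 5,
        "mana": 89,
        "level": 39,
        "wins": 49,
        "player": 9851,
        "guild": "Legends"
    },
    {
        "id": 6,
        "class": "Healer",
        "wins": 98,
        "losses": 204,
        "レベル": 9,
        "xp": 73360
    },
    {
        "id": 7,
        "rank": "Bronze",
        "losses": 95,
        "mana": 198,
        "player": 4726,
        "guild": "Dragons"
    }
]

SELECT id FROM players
[1, 2, 3, 4, 5, 6, 7]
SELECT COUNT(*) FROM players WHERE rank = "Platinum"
1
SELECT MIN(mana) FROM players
15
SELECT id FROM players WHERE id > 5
[6, 7]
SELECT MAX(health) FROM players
428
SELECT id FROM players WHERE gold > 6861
[1]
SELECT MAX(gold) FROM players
9783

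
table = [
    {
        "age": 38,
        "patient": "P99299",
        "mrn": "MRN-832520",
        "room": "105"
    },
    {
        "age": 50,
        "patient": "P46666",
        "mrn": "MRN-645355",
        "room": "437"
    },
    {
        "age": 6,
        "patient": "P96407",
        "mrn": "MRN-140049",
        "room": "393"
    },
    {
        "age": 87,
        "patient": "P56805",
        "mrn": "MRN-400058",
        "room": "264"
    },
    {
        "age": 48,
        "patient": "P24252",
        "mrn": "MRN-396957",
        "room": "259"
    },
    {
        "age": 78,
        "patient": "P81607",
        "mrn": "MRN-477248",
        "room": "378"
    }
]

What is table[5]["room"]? "378"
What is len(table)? 6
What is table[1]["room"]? "437"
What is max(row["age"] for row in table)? 87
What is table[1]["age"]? 50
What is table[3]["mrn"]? "MRN-400058"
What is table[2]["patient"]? "P96407"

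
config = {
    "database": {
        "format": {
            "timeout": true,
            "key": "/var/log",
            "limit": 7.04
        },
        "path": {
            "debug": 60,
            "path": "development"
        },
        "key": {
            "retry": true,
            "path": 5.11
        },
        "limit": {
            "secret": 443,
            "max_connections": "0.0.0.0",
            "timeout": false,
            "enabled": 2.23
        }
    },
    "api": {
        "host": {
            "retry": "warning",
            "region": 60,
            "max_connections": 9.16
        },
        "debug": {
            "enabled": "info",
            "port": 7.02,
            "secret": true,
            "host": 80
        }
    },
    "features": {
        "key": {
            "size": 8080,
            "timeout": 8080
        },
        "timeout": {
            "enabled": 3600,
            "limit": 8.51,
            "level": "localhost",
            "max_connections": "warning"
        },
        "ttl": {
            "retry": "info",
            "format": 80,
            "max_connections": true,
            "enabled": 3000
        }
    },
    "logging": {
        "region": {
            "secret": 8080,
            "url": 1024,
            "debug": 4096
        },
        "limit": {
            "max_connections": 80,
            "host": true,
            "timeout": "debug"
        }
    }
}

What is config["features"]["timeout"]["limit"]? 8.51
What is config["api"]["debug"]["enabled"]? "info"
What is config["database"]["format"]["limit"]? 7.04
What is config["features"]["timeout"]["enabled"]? 3600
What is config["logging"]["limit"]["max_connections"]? 80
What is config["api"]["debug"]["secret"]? True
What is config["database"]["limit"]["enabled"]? 2.23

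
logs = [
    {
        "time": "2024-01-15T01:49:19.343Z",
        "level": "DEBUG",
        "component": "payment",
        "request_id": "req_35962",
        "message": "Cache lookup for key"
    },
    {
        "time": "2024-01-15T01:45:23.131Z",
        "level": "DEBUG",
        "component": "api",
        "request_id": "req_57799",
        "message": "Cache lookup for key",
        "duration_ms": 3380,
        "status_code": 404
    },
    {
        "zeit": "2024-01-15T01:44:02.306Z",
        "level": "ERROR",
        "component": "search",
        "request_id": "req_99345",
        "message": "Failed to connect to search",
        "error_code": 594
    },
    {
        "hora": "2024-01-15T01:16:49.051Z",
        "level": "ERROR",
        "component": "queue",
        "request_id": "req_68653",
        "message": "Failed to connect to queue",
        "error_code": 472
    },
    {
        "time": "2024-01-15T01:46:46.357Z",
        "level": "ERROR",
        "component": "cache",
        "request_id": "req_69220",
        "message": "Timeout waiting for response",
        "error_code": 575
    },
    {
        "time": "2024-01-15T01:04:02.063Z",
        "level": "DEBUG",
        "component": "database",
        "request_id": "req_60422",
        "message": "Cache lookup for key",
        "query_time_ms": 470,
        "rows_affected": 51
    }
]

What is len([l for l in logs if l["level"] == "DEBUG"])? 3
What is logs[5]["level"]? "DEBUG"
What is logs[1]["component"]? "api"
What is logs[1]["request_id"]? "req_57799"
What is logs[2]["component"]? "search"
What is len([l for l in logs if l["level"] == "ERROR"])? 3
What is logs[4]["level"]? "ERROR"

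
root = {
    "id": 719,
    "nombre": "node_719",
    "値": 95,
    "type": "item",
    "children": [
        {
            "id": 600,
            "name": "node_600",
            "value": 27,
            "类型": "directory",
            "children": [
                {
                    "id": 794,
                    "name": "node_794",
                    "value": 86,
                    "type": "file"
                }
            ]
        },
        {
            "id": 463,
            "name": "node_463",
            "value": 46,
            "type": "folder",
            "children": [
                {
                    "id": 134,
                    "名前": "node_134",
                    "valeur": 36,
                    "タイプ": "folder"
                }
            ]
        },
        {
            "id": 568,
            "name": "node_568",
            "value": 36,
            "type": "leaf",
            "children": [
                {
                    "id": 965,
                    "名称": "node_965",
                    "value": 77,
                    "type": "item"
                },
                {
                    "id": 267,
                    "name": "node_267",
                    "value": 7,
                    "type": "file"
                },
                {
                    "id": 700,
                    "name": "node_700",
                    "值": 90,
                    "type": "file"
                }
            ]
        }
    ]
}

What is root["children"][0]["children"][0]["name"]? "node_794"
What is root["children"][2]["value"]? 36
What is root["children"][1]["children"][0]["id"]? 134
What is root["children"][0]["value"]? 27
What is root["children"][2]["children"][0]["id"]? 965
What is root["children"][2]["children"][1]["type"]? "file"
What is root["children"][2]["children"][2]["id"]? 700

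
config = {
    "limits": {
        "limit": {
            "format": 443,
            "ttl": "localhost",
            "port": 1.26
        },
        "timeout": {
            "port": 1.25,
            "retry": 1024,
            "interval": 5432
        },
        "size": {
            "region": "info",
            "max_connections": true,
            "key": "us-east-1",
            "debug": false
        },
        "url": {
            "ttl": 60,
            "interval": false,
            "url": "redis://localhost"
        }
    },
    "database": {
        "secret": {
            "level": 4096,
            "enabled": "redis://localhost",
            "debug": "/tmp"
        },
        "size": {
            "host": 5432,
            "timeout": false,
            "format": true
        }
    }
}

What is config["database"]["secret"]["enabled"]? "redis://localhost"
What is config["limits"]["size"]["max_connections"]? True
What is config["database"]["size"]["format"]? True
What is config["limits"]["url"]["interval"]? False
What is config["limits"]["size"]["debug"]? False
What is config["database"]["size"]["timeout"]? False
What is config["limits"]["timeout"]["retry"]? 1024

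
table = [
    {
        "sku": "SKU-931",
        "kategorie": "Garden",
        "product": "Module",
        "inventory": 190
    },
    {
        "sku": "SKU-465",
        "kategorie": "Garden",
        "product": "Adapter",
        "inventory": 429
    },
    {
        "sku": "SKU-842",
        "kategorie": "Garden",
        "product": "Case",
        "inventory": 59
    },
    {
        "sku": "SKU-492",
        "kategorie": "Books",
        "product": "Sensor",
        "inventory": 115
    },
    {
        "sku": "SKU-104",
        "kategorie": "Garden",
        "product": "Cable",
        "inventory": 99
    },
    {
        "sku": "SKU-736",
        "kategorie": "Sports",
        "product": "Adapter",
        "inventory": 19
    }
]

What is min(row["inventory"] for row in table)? 19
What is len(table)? 6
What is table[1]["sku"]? "SKU-465"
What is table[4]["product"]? "Cable"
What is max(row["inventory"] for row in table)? 429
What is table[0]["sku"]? "SKU-931"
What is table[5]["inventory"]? 19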